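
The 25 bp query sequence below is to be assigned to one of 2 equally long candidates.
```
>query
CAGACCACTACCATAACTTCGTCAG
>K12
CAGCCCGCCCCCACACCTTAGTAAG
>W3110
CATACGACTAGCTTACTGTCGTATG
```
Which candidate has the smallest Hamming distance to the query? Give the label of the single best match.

K12 differs at 8 bases; W3110 differs at 9 bases. The closest is K12.

K12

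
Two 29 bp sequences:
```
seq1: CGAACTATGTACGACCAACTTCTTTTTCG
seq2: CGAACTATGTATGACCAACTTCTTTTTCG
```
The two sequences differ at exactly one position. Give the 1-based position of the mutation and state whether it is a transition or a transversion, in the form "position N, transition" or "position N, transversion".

position 12, transition

Position 12 changes C→T. C is a pyrimidine and T is a pyrimidine, so this is a transition.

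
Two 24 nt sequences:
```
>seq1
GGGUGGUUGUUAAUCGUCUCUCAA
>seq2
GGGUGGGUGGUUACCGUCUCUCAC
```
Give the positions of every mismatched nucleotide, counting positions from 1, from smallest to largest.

7, 10, 12, 14, 24

Differences at position 7 (U→G), position 10 (U→G), position 12 (A→U), position 14 (U→C), position 24 (A→C).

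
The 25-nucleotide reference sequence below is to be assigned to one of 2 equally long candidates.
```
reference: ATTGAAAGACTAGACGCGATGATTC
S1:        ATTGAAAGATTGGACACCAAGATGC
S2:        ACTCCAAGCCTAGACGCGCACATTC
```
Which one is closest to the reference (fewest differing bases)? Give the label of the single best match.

Hamming distances to reference — S1: 6; S2: 7.
Smallest is S1 with 6 mismatches.

S1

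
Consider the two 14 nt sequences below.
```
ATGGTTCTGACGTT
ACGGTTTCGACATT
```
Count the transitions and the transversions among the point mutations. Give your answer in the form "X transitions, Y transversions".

4 transitions, 0 transversions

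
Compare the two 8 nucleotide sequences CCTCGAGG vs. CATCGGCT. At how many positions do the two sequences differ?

4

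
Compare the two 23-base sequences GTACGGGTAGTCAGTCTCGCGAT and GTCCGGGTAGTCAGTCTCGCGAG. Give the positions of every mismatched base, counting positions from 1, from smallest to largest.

3, 23

Differences at position 3 (A→C), position 23 (T→G).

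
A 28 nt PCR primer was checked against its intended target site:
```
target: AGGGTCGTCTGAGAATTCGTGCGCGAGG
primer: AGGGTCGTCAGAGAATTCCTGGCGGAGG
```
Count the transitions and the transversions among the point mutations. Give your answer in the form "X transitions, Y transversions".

Transitions (purine↔purine or pyrimidine↔pyrimidine): none.
Transversions (purine↔pyrimidine): 10 T→A, 19 G→C, 22 C→G, 23 G→C, 24 C→G.

0 transitions, 5 transversions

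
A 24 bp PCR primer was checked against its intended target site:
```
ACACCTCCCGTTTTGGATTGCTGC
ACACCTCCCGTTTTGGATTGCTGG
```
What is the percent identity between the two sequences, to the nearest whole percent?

96%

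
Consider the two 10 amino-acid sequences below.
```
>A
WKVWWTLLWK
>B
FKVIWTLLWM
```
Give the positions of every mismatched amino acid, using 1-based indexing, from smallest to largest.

1, 4, 10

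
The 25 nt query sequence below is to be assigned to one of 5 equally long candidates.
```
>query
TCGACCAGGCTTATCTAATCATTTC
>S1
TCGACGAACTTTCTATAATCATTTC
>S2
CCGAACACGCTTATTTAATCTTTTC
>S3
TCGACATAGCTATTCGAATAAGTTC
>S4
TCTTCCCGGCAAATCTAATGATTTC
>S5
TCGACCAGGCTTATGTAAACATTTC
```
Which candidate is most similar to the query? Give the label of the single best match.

S1 differs at 6 positions; S2 differs at 5 positions; S3 differs at 8 positions; S4 differs at 6 positions; S5 differs at 2 positions. The closest is S5.

S5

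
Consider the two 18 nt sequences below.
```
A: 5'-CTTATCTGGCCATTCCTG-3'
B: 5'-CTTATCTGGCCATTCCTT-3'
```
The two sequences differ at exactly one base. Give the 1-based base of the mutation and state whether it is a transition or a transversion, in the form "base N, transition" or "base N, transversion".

base 18, transversion

The sequences differ only at base 18: G→T (purine→pyrimidine), a transversion.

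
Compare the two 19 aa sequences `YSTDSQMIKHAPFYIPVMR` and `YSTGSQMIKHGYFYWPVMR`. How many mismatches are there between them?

The sequences differ at residues 4, 11, 12, 15 (1-based) — 4 in total.

4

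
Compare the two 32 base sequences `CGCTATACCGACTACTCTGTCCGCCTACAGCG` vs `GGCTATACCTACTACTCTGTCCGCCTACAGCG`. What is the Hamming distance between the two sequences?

2

Comparing position by position, 2 bases differ: 1 (C/G), 10 (G/T).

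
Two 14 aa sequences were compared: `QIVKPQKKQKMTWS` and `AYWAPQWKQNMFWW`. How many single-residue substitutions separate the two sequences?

Comparing position by position, 8 positions differ: 1 (Q/A), 2 (I/Y), 3 (V/W), 4 (K/A), 7 (K/W), 10 (K/N), 12 (T/F), 14 (S/W).

8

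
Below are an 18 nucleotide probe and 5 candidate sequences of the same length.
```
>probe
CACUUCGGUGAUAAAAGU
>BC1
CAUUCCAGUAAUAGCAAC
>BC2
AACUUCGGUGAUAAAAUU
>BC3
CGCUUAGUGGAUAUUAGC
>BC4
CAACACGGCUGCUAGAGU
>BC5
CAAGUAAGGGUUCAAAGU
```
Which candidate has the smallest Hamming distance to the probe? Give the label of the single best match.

BC1 differs at 8 sites; BC2 differs at 2 sites; BC3 differs at 7 sites; BC4 differs at 9 sites; BC5 differs at 7 sites. The closest is BC2.

BC2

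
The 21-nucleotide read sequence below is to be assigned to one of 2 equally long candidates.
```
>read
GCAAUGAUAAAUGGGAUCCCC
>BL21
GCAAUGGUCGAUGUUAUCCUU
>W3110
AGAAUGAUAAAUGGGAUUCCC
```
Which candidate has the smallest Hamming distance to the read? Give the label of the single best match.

W3110

BL21 differs at 7 positions; W3110 differs at 3 positions. The closest is W3110.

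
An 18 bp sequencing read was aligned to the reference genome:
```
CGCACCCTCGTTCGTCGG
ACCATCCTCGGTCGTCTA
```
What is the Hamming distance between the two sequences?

6

The sequences differ at bases 1, 2, 5, 11, 17, 18 (1-based) — 6 in total.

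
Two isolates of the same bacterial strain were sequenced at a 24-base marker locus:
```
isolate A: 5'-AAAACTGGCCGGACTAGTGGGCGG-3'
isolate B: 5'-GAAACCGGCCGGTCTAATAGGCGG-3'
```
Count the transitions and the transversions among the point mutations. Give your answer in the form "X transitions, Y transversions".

Mismatches (1-based):
position 1: A→G (purine→purine, transition)
position 6: T→C (pyrimidine→pyrimidine, transition)
position 13: A→T (purine→pyrimidine, transversion)
position 17: G→A (purine→purine, transition)
position 19: G→A (purine→purine, transition)

4 transitions, 1 transversion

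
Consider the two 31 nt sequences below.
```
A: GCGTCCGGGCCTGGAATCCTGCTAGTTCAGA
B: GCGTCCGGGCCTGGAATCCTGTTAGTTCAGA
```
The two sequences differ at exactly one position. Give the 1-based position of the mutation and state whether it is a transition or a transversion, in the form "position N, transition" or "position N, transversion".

position 22, transition

The sequences differ only at position 22: C→T (pyrimidine→pyrimidine), a transition.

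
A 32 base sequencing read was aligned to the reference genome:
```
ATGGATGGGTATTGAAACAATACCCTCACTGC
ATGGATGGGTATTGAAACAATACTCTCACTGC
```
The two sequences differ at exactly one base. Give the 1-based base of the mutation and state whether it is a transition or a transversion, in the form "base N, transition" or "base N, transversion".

Base 24 changes C→T. C is a pyrimidine and T is a pyrimidine, so this is a transition.

base 24, transition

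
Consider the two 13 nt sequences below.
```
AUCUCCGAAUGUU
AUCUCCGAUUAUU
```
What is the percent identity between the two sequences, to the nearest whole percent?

2 positions differ (9, 11), so 11 of 13 match: 11/13 = 84.62%.

85%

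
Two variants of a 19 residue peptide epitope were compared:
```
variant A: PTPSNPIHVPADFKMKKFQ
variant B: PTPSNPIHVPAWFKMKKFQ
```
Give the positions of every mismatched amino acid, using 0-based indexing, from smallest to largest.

Scanning 0-based: 11: D/W.

11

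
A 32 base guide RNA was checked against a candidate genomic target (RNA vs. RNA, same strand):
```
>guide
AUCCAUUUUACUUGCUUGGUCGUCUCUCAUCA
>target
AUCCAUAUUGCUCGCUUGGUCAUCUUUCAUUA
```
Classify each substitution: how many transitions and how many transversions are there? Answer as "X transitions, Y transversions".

5 transitions, 1 transversion

Transitions (purine↔purine or pyrimidine↔pyrimidine): 10 A→G, 13 U→C, 22 G→A, 26 C→U, 31 C→U.
Transversions (purine↔pyrimidine): 7 U→A.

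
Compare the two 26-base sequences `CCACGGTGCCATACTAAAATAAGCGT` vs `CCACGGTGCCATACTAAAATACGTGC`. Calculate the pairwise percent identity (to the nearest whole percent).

Mismatches at positions 22, 24, 26 (1-based): 3 of 26.
Identical positions: 23/26 = 88.46% → 88%.

88%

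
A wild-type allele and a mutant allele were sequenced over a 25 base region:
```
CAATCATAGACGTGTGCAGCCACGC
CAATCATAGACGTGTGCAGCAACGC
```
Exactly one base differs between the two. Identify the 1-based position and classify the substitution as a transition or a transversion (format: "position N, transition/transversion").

position 21, transversion

The sequences differ only at position 21: C→A (pyrimidine→purine), a transversion.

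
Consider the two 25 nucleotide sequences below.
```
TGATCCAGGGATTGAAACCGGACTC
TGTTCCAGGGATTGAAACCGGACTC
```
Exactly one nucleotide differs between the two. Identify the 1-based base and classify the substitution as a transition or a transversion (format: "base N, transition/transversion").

base 3, transversion

The sequences differ only at base 3: A→T (purine→pyrimidine), a transversion.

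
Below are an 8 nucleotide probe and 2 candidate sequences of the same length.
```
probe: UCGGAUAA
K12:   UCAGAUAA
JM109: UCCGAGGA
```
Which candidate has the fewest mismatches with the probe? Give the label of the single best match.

K12

K12 differs at 1 site; JM109 differs at 3 sites. The closest is K12.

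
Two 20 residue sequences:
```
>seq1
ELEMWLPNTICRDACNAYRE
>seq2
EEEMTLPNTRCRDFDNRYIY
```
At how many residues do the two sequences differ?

The sequences differ at residues 2, 5, 10, 14, 15, 17, 19, 20 (1-based) — 8 in total.

8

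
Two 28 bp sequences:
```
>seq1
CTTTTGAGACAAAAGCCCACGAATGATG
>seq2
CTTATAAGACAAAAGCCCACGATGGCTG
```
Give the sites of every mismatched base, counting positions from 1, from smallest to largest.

4, 6, 23, 24, 26

Differences at site 4 (T→A), site 6 (G→A), site 23 (A→T), site 24 (T→G), site 26 (A→C).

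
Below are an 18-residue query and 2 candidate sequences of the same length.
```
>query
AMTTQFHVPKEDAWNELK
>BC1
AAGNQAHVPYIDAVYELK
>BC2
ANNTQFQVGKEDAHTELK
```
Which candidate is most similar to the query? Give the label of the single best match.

BC2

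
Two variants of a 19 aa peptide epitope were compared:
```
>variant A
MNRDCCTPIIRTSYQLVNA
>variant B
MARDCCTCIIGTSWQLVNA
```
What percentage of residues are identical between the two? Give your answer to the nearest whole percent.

79%

Mismatches at positions 2, 8, 11, 14 (1-based): 4 of 19.
Identical positions: 15/19 = 78.95% → 79%.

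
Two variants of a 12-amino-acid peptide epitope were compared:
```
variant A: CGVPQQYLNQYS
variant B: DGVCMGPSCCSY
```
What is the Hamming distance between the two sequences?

10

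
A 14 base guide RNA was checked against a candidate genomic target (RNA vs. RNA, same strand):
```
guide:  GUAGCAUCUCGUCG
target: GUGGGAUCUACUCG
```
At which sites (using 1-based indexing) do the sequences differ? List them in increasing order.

3, 5, 10, 11

Differences at site 3 (A→G), site 5 (C→G), site 10 (C→A), site 11 (G→C).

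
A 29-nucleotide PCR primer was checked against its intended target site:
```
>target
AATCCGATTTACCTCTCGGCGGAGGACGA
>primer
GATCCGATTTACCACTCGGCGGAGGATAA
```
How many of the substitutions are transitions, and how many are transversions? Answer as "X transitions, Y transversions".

3 transitions, 1 transversion

Mismatches (1-based):
site 1: A→G (purine→purine, transition)
site 14: T→A (pyrimidine→purine, transversion)
site 27: C→T (pyrimidine→pyrimidine, transition)
site 28: G→A (purine→purine, transition)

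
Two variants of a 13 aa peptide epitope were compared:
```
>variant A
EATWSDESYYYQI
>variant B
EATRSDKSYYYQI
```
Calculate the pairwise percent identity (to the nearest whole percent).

Mismatches at positions 4, 7 (1-based): 2 of 13.
Identical positions: 11/13 = 84.62% → 85%.

85%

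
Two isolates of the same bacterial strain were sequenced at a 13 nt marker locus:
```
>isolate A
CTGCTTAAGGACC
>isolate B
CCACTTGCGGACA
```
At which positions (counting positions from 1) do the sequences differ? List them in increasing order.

Differences at position 2 (T→C), position 3 (G→A), position 7 (A→G), position 8 (A→C), position 13 (C→A).

2, 3, 7, 8, 13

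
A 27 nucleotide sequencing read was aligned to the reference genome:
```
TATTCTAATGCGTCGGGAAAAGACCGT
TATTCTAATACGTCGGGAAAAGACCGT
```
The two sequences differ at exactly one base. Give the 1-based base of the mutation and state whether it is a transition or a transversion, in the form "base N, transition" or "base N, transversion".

base 10, transition

Base 10 changes G→A. G is a purine and A is a purine, so this is a transition.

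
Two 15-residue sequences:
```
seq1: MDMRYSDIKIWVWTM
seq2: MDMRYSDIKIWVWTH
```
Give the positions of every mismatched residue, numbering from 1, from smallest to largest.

Differences at position 15 (M→H).

15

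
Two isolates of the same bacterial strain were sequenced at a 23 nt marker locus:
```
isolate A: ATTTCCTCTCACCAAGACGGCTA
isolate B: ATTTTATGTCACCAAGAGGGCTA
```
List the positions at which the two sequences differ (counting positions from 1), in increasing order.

5, 6, 8, 18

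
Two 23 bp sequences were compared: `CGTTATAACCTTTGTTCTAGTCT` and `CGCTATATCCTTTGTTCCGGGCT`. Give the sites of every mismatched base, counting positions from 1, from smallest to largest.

Differences at site 3 (T→C), site 8 (A→T), site 18 (T→C), site 19 (A→G), site 21 (T→G).

3, 8, 18, 19, 21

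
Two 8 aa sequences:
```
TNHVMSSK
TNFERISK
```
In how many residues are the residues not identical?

Comparing position by position, 4 residues differ: 3 (H/F), 4 (V/E), 5 (M/R), 6 (S/I).

4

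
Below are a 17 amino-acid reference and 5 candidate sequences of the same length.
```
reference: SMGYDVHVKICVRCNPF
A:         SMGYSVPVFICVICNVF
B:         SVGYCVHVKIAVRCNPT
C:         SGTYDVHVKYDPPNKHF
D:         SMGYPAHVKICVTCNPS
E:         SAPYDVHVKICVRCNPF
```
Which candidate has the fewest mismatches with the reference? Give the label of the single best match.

E

A differs at 5 residues; B differs at 4 residues; C differs at 9 residues; D differs at 4 residues; E differs at 2 residues. The closest is E.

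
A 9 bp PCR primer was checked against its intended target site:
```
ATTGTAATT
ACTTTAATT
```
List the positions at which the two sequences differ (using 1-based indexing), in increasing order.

Scanning 1-based: 2: T/C; 4: G/T.

2, 4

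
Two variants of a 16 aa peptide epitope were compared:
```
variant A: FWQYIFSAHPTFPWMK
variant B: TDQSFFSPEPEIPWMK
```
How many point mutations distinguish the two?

8

Comparing position by position, 8 residues differ: 1 (F/T), 2 (W/D), 4 (Y/S), 5 (I/F), 8 (A/P), 9 (H/E), 11 (T/E), 12 (F/I).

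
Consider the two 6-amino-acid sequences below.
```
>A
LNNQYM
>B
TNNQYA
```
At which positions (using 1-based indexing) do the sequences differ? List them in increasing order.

Differences at position 1 (L→T), position 6 (M→A).

1, 6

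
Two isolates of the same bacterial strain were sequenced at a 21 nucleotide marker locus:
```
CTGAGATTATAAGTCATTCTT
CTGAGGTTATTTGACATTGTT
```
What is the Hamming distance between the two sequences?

5

Mismatches (1-based): site 6: A→G; site 11: A→T; site 12: A→T; site 14: T→A; site 19: C→G.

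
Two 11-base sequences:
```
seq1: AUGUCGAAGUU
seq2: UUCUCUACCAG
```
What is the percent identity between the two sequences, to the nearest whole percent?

36%

Mismatches at positions 1, 3, 6, 8, 9, 10, 11 (1-based): 7 of 11.
Identical positions: 4/11 = 36.36% → 36%.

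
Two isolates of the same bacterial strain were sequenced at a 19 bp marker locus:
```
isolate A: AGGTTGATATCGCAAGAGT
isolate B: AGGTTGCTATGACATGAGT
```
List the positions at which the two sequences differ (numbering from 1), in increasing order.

Differences at position 7 (A→C), position 11 (C→G), position 12 (G→A), position 15 (A→T).

7, 11, 12, 15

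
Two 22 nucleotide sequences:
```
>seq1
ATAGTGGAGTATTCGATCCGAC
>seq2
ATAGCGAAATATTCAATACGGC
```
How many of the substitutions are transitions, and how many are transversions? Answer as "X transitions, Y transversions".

5 transitions, 1 transversion

Transitions (purine↔purine or pyrimidine↔pyrimidine): 5 T→C, 7 G→A, 9 G→A, 15 G→A, 21 A→G.
Transversions (purine↔pyrimidine): 18 C→A.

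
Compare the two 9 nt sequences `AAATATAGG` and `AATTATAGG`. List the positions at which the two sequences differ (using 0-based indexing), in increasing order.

2

Scanning 0-based: 2: A/T.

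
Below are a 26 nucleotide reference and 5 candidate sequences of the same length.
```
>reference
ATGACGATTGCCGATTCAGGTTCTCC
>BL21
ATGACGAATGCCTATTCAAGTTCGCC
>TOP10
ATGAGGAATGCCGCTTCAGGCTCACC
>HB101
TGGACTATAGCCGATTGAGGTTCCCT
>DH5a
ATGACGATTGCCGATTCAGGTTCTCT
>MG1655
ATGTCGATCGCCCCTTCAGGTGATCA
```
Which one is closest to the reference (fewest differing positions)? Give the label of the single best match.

BL21 differs at 4 positions; TOP10 differs at 5 positions; HB101 differs at 7 positions; DH5a differs at 1 position; MG1655 differs at 7 positions. The closest is DH5a.

DH5a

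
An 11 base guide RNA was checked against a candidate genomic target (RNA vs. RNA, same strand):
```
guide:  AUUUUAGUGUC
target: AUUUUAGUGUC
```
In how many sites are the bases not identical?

The two sequences are identical at every position.

0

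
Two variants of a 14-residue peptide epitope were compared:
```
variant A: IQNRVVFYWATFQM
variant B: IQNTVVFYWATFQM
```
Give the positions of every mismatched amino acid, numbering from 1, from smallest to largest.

4

Differences at position 4 (R→T).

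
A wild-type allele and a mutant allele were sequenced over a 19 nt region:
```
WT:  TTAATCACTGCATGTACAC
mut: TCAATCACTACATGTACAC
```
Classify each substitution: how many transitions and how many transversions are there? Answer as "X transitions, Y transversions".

Transitions (purine↔purine or pyrimidine↔pyrimidine): 2 T→C, 10 G→A.
Transversions (purine↔pyrimidine): none.

2 transitions, 0 transversions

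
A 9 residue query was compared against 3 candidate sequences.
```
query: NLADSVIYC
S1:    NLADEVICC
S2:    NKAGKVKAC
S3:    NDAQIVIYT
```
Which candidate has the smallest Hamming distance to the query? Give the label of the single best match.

S1

Hamming distances to query — S1: 2; S2: 5; S3: 4.
Smallest is S1 with 2 mismatches.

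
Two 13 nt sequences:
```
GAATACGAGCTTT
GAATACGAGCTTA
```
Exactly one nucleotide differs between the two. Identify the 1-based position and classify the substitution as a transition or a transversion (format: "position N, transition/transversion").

position 13, transversion

The sequences differ only at position 13: T→A (pyrimidine→purine), a transversion.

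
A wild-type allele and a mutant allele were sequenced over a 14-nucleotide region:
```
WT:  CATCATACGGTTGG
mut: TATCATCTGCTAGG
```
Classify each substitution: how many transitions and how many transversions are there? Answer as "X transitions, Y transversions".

Transitions (purine↔purine or pyrimidine↔pyrimidine): 1 C→T, 8 C→T.
Transversions (purine↔pyrimidine): 7 A→C, 10 G→C, 12 T→A.

2 transitions, 3 transversions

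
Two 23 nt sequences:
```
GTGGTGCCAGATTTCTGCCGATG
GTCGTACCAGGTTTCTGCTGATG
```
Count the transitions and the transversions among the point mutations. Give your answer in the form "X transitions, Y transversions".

Mismatches (1-based):
position 3: G→C (purine→pyrimidine, transversion)
position 6: G→A (purine→purine, transition)
position 11: A→G (purine→purine, transition)
position 19: C→T (pyrimidine→pyrimidine, transition)

3 transitions, 1 transversion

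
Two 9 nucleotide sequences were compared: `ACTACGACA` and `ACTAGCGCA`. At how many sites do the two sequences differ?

The sequences differ at sites 5, 6, 7 (1-based) — 3 in total.

3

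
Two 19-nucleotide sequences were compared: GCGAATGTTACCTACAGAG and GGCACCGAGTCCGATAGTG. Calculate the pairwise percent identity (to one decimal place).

47.4%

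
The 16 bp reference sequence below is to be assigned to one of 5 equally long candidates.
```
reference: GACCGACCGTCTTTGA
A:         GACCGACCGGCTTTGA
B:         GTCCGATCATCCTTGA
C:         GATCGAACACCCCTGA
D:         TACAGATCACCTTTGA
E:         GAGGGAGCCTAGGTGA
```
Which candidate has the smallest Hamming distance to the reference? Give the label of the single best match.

A

A differs at 1 base; B differs at 4 bases; C differs at 6 bases; D differs at 5 bases; E differs at 7 bases. The closest is A.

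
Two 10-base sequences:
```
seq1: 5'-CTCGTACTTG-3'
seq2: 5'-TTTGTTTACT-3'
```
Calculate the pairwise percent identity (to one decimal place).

30.0%

7 positions differ (1, 3, 6, 7, 8, 9, 10), so 3 of 10 match: 3/10 = 30%.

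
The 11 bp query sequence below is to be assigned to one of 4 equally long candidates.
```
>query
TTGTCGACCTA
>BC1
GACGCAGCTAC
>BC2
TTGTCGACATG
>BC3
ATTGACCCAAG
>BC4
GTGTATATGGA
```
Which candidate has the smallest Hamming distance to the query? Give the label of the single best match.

BC2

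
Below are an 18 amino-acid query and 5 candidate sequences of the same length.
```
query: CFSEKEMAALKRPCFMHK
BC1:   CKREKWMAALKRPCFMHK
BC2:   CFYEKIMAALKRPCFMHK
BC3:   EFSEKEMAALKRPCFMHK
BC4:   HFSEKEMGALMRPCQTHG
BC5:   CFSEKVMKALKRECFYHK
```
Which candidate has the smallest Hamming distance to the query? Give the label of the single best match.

BC3

Hamming distances to query — BC1: 3; BC2: 2; BC3: 1; BC4: 6; BC5: 4.
Smallest is BC3 with 1 mismatch.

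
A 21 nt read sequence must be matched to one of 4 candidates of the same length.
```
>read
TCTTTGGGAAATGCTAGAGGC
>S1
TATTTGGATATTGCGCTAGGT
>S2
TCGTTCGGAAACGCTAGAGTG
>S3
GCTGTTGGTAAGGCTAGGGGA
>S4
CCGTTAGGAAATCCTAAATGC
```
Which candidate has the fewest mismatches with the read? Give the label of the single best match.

S1 differs at 8 bases; S2 differs at 5 bases; S3 differs at 7 bases; S4 differs at 6 bases. The closest is S2.

S2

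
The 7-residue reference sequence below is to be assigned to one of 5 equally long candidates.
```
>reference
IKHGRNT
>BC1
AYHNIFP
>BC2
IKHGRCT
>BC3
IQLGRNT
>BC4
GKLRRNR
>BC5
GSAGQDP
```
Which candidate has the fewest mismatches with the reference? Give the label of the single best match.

BC1 differs at 6 positions; BC2 differs at 1 position; BC3 differs at 2 positions; BC4 differs at 4 positions; BC5 differs at 6 positions. The closest is BC2.

BC2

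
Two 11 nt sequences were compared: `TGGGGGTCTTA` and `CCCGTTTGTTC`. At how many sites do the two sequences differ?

Mismatches (1-based): site 1: T→C; site 2: G→C; site 3: G→C; site 5: G→T; site 6: G→T; site 8: C→G; site 11: A→C.

7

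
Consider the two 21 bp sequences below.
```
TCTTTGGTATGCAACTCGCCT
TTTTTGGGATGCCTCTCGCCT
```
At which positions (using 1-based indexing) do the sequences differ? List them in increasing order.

2, 8, 13, 14

Differences at position 2 (C→T), position 8 (T→G), position 13 (A→C), position 14 (A→T).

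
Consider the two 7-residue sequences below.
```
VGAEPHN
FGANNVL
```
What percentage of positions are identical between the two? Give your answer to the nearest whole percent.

29%

5 positions differ (1, 4, 5, 6, 7), so 2 of 7 match: 2/7 = 28.57%.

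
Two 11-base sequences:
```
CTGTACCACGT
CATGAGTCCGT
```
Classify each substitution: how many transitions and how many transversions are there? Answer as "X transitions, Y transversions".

Transitions (purine↔purine or pyrimidine↔pyrimidine): 7 C→T.
Transversions (purine↔pyrimidine): 2 T→A, 3 G→T, 4 T→G, 6 C→G, 8 A→C.

1 transition, 5 transversions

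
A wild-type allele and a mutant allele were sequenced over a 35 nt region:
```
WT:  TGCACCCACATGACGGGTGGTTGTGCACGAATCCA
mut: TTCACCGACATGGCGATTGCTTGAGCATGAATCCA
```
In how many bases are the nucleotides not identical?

8

Comparing position by position, 8 bases differ: 2 (G/T), 7 (C/G), 13 (A/G), 16 (G/A), 17 (G/T), 20 (G/C), 24 (T/A), 28 (C/T).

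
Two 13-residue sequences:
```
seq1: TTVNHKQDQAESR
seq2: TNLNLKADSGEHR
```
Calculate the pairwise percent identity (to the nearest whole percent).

Mismatches at positions 2, 3, 5, 7, 9, 10, 12 (1-based): 7 of 13.
Identical positions: 6/13 = 46.15% → 46%.

46%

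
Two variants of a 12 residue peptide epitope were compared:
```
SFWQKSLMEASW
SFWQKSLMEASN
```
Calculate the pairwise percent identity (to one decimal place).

1 position differs (12), so 11 of 12 match: 11/12 = 91.67%.

91.7%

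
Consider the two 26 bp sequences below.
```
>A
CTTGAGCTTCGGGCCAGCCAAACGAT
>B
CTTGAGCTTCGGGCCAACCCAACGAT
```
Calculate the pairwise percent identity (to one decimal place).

92.3%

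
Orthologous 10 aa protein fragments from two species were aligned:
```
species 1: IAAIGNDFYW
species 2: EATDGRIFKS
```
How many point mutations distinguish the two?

The sequences differ at residues 1, 3, 4, 6, 7, 9, 10 (1-based) — 7 in total.

7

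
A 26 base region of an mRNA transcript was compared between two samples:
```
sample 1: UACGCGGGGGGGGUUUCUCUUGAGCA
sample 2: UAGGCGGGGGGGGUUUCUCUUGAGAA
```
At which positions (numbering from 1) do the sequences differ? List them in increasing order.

Differences at position 3 (C→G), position 25 (C→A).

3, 25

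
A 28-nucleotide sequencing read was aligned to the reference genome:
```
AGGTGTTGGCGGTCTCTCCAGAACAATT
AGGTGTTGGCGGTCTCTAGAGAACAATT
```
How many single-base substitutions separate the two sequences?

2

Comparing position by position, 2 sites differ: 18 (C/A), 19 (C/G).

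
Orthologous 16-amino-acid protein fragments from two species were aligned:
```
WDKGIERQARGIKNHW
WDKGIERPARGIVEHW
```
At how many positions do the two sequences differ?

3

The sequences differ at positions 8, 13, 14 (1-based) — 3 in total.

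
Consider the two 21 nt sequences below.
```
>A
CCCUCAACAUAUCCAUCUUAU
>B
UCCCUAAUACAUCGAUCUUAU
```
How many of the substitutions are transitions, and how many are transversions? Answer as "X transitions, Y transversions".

Transitions (purine↔purine or pyrimidine↔pyrimidine): 1 C→U, 4 U→C, 5 C→U, 8 C→U, 10 U→C.
Transversions (purine↔pyrimidine): 14 C→G.

5 transitions, 1 transversion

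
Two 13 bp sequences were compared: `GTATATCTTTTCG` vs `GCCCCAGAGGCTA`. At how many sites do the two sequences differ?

12

Comparing position by position, 12 sites differ: 2 (T/C), 3 (A/C), 4 (T/C), 5 (A/C), 6 (T/A), 7 (C/G), 8 (T/A), 9 (T/G), 10 (T/G), 11 (T/C), 12 (C/T), 13 (G/A).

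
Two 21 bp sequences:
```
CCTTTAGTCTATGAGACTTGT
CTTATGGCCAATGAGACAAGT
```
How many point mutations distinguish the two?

7

Comparing position by position, 7 sites differ: 2 (C/T), 4 (T/A), 6 (A/G), 8 (T/C), 10 (T/A), 18 (T/A), 19 (T/A).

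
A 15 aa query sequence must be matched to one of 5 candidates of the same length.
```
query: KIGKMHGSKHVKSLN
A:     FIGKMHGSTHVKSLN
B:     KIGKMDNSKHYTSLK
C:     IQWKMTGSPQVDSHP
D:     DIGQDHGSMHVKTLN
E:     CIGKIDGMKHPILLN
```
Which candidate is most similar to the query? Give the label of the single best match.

A

Hamming distances to query — A: 2; B: 5; C: 9; D: 5; E: 7.
Smallest is A with 2 mismatches.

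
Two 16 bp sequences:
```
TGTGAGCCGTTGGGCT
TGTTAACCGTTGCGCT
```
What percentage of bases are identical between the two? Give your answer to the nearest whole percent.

81%

Mismatches at positions 4, 6, 13 (1-based): 3 of 16.
Identical positions: 13/16 = 81.25% → 81%.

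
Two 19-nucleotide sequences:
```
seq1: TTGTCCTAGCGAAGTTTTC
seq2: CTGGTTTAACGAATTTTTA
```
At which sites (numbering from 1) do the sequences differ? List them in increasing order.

1, 4, 5, 6, 9, 14, 19

Scanning 1-based: 1: T/C; 4: T/G; 5: C/T; 6: C/T; 9: G/A; 14: G/T; 19: C/A.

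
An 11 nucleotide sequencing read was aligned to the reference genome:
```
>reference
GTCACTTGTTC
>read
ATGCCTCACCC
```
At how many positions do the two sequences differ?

Mismatches (1-based): position 1: G→A; position 3: C→G; position 4: A→C; position 7: T→C; position 8: G→A; position 9: T→C; position 10: T→C.

7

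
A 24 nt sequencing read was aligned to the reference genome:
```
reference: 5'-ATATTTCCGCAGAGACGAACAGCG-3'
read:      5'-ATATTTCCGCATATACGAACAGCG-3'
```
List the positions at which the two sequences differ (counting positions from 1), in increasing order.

Scanning 1-based: 12: G/T; 14: G/T.

12, 14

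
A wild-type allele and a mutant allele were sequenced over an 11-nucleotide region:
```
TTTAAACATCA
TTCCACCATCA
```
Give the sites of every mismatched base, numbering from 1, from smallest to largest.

3, 4, 6

Scanning 1-based: 3: T/C; 4: A/C; 6: A/C.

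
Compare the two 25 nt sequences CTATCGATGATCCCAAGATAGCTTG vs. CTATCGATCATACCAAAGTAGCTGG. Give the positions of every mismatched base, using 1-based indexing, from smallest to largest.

9, 12, 17, 18, 24

Differences at position 9 (G→C), position 12 (C→A), position 17 (G→A), position 18 (A→G), position 24 (T→G).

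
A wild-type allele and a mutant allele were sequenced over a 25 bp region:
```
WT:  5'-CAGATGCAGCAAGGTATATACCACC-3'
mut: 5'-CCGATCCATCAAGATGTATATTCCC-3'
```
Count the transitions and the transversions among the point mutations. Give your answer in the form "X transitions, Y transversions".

Mismatches (1-based):
position 2: A→C (purine→pyrimidine, transversion)
position 6: G→C (purine→pyrimidine, transversion)
position 9: G→T (purine→pyrimidine, transversion)
position 14: G→A (purine→purine, transition)
position 16: A→G (purine→purine, transition)
position 21: C→T (pyrimidine→pyrimidine, transition)
position 22: C→T (pyrimidine→pyrimidine, transition)
position 23: A→C (purine→pyrimidine, transversion)

4 transitions, 4 transversions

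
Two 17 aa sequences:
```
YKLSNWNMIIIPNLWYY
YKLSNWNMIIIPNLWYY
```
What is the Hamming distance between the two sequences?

0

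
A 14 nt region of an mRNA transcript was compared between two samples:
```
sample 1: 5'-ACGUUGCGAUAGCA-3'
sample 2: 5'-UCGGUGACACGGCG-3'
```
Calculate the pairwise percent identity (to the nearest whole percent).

Mismatches at positions 1, 4, 7, 8, 10, 11, 14 (1-based): 7 of 14.
Identical positions: 7/14 = 50% → 50%.

50%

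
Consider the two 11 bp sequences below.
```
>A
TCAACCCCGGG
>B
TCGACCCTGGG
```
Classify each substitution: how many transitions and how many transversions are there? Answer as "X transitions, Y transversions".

2 transitions, 0 transversions

Mismatches (1-based):
position 3: A→G (purine→purine, transition)
position 8: C→T (pyrimidine→pyrimidine, transition)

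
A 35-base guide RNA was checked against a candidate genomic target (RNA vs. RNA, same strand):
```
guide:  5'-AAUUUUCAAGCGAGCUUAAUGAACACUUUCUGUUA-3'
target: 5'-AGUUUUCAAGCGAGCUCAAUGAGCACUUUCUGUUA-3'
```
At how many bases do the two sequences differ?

The sequences differ at bases 2, 17, 23 (1-based) — 3 in total.

3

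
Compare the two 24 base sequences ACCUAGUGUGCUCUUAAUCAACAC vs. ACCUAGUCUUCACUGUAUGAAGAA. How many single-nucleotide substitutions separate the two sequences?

The sequences differ at bases 8, 10, 12, 15, 16, 19, 22, 24 (1-based) — 8 in total.

8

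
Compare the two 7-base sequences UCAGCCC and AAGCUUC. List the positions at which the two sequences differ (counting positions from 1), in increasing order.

1, 2, 3, 4, 5, 6

Differences at position 1 (U→A), position 2 (C→A), position 3 (A→G), position 4 (G→C), position 5 (C→U), position 6 (C→U).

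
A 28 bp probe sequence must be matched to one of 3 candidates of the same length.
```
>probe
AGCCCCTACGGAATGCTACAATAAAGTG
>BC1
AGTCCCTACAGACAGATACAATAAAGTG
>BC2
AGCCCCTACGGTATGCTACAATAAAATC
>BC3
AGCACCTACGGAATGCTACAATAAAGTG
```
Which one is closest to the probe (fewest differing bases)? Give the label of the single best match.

BC1 differs at 5 bases; BC2 differs at 3 bases; BC3 differs at 1 base. The closest is BC3.

BC3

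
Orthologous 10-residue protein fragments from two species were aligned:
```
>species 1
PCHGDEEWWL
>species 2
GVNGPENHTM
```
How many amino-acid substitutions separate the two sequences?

Comparing position by position, 8 positions differ: 1 (P/G), 2 (C/V), 3 (H/N), 5 (D/P), 7 (E/N), 8 (W/H), 9 (W/T), 10 (L/M).

8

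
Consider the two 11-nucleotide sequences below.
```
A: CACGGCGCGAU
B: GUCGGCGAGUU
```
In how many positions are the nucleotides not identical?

The sequences differ at positions 1, 2, 8, 10 (1-based) — 4 in total.

4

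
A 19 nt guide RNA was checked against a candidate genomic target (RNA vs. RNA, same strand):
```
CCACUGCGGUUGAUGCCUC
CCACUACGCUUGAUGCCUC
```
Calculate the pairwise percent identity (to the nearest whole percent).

2 positions differ (6, 9), so 17 of 19 match: 17/19 = 89.47%.

89%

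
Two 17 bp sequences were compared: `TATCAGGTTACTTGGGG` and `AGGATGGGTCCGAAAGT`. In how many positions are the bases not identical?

The sequences differ at positions 1, 2, 3, 4, 5, 8, 10, 12, 13, 14, 15, 17 (1-based) — 12 in total.

12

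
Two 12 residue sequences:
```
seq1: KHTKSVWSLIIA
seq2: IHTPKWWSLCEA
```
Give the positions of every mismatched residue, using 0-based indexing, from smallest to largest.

Differences at position 0 (K→I), position 3 (K→P), position 4 (S→K), position 5 (V→W), position 9 (I→C), position 10 (I→E).

0, 3, 4, 5, 9, 10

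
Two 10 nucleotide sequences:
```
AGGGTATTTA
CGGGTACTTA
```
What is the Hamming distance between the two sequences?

The sequences differ at sites 1, 7 (1-based) — 2 in total.

2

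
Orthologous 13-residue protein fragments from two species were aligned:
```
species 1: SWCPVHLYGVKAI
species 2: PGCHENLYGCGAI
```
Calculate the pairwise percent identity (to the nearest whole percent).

Mismatches at positions 1, 2, 4, 5, 6, 10, 11 (1-based): 7 of 13.
Identical positions: 6/13 = 46.15% → 46%.

46%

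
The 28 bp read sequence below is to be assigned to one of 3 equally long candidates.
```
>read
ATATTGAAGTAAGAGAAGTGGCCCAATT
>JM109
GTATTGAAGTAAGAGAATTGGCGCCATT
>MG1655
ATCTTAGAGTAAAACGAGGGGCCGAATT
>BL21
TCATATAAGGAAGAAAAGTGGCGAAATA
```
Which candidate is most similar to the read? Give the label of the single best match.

Hamming distances to read — JM109: 4; MG1655: 8; BL21: 9.
Smallest is JM109 with 4 mismatches.

JM109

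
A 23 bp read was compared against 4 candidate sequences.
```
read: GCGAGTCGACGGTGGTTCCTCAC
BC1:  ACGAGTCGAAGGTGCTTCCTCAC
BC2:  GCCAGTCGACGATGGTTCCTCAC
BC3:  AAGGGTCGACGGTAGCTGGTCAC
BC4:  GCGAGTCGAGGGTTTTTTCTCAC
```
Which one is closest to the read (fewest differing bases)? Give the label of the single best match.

Hamming distances to read — BC1: 3; BC2: 2; BC3: 7; BC4: 4.
Smallest is BC2 with 2 mismatches.

BC2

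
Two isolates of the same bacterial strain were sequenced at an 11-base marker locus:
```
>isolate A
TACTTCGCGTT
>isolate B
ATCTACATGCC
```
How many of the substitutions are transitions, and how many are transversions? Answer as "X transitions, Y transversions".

Transitions (purine↔purine or pyrimidine↔pyrimidine): 7 G→A, 8 C→T, 10 T→C, 11 T→C.
Transversions (purine↔pyrimidine): 1 T→A, 2 A→T, 5 T→A.

4 transitions, 3 transversions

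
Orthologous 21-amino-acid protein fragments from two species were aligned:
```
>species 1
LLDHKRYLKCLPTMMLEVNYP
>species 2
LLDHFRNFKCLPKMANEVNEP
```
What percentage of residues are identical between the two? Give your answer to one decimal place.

Mismatches at positions 5, 7, 8, 13, 15, 16, 20 (1-based): 7 of 21.
Identical positions: 14/21 = 66.67% → 66.7%.

66.7%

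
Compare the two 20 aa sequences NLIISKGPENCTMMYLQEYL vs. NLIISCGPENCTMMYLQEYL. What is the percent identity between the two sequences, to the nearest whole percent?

95%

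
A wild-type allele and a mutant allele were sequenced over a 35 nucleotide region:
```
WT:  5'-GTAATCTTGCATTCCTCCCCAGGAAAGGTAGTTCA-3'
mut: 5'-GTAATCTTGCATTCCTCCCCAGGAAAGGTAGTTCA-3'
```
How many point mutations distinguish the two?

0

The two sequences are identical at every position.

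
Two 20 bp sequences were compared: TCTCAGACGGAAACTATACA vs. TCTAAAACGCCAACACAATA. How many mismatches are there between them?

Comparing position by position, 8 sites differ: 4 (C/A), 6 (G/A), 10 (G/C), 11 (A/C), 15 (T/A), 16 (A/C), 17 (T/A), 19 (C/T).

8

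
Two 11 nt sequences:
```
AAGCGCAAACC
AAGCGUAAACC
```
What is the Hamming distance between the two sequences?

1

Mismatches (1-based): site 6: C→U.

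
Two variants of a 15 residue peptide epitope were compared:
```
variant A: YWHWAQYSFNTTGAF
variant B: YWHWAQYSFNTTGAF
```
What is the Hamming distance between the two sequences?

No positions differ; the sequences are identical.

0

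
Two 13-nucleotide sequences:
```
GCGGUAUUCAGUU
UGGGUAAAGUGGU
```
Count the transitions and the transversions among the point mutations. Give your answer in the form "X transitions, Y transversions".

0 transitions, 7 transversions

Mismatches (1-based):
base 1: G→U (purine→pyrimidine, transversion)
base 2: C→G (pyrimidine→purine, transversion)
base 7: U→A (pyrimidine→purine, transversion)
base 8: U→A (pyrimidine→purine, transversion)
base 9: C→G (pyrimidine→purine, transversion)
base 10: A→U (purine→pyrimidine, transversion)
base 12: U→G (pyrimidine→purine, transversion)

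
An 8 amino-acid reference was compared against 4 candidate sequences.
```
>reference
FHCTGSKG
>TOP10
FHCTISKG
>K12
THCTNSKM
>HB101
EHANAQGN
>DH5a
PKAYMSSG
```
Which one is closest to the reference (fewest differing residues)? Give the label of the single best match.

Hamming distances to reference — TOP10: 1; K12: 3; HB101: 7; DH5a: 6.
Smallest is TOP10 with 1 mismatch.

TOP10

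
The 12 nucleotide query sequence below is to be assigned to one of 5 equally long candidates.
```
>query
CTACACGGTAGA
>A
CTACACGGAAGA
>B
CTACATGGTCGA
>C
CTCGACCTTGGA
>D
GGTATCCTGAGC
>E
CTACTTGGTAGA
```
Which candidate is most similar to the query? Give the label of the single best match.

A

Hamming distances to query — A: 1; B: 2; C: 5; D: 9; E: 2.
Smallest is A with 1 mismatch.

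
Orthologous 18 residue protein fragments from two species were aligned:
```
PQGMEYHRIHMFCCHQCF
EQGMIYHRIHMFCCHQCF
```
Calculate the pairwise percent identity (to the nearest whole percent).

2 positions differ (1, 5), so 16 of 18 match: 16/18 = 88.89%.

89%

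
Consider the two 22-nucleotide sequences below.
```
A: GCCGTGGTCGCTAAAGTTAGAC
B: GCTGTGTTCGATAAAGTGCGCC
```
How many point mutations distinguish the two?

6

Mismatches (1-based): position 3: C→T; position 7: G→T; position 11: C→A; position 18: T→G; position 19: A→C; position 21: A→C.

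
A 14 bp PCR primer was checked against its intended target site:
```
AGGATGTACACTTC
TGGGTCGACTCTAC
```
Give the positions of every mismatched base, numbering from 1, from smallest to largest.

1, 4, 6, 7, 10, 13

Differences at position 1 (A→T), position 4 (A→G), position 6 (G→C), position 7 (T→G), position 10 (A→T), position 13 (T→A).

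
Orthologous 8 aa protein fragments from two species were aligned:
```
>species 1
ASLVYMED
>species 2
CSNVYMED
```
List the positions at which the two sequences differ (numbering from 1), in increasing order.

1, 3

Scanning 1-based: 1: A/C; 3: L/N.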